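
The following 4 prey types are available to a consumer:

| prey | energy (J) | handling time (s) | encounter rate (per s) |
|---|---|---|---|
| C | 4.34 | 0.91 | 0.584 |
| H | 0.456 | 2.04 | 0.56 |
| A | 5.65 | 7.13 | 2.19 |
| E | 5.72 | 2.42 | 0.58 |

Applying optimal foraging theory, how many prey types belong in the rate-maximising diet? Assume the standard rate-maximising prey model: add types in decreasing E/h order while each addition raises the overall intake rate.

2

Profitabilities (E/h, J/s): C 4.77, E 2.36, A 0.792, H 0.224. Add prey in this order while the next type's profitability exceeds the intake rate on those already taken.
Rate on top 1: 1.655. E: 2.36 > 1.655 → include.
Rate on top 2: 1.994. A: 0.792 < 1.994 → exclude; stop.
Optimal diet: C, E — 2 of 4 types.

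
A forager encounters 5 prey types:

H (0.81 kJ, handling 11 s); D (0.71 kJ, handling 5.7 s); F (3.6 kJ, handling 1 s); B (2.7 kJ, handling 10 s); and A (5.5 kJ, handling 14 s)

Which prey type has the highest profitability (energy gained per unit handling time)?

Profitability E/h (kJ/s): H = 0.81/11 = 0.0736, D = 0.71/5.7 = 0.125, F = 3.6/1 = 3.6, B = 2.7/10 = 0.27, A = 5.5/14 = 0.393.
Ranked: F > A > B > D > H.

F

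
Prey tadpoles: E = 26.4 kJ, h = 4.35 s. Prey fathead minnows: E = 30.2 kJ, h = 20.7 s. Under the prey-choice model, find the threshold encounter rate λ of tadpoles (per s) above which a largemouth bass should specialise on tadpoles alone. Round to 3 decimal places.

0.073 per s

The zero-one rule: include fathead minnows iff E₂/h₂ > λE₁/(1+λh₁). Equality gives the switch point.
λE₁h₂ = E₂ + λE₂h₁ ⇒ λ = E₂/(E₁h₂ − E₂h₁) = 30.2/(546.5 − 131.4) = 0.07275 per s.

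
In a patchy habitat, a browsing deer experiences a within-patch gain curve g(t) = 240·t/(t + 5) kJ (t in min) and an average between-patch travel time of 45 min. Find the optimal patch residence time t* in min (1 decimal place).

Maximise g(t)/(T+t): set derivative to zero → g'(t)(T+t) = g(t).
g'(t) = 240·5/(t + 5)². Setting 240·5/(t+5)² = 240t/[(t+5)(45+t)] gives 5(45+t) = t(t+5), so t² = 5×45 = 225.
t* = √225 = 15 min.

15.0 min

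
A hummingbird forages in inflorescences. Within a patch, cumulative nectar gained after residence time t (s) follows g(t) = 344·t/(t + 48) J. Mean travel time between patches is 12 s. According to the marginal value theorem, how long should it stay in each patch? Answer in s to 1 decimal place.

Optimal t* satisfies g'(t*) = g(t*)/(T + t*).
g'(t) = 344·48/(t + 48)². Setting 344·48/(t+48)² = 344t/[(t+48)(12+t)] gives 48(12+t) = t(t+48), so t² = 48×12 = 576.
t* = √576 = 24 s.

24.0 s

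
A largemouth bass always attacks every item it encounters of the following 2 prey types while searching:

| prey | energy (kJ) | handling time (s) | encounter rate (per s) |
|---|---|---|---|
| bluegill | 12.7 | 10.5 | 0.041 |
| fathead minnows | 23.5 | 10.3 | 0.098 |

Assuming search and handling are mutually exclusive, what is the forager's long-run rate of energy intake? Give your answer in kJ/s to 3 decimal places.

1.157 kJ/s

R = Σλ_iE_i / (1 + Σλ_ih_i)
Numerator: 0.041×12.7 + 0.098×23.5 = 2.824
Denominator: 1 + 0.041×10.5 + 0.098×10.3 = 2.44
R = 2.824/2.44 = 1.157 kJ/s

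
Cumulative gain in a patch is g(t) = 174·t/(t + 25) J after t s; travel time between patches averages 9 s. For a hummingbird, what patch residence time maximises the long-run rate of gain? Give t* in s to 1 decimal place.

15.0 s

By the marginal value theorem, leave when the instantaneous gain rate g'(t) equals the habitat-wide average g(t)/(T + t).
g'(t) = 174·25/(t + 25)². Setting 174·25/(t+25)² = 174t/[(t+25)(9+t)] gives 25(9+t) = t(t+25), so t² = 25×9 = 225.
t* = √225 = 15 s.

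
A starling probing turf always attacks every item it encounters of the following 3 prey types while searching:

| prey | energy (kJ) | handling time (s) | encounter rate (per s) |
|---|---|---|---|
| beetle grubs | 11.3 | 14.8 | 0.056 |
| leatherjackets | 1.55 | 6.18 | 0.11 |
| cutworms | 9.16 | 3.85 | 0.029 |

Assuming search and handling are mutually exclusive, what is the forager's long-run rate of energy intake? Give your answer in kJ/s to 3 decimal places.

Energy encountered per unit search time: 0.056×11.3 + 0.11×1.55 + 0.029×9.16 = 1.069 kJ/s.
Handling time per unit search time: 0.056×14.8 + 0.11×6.18 + 0.029×3.85 = 1.62.
Rate = 1.069/(1 + 1.62) = 0.408 kJ/s.

0.408 kJ/s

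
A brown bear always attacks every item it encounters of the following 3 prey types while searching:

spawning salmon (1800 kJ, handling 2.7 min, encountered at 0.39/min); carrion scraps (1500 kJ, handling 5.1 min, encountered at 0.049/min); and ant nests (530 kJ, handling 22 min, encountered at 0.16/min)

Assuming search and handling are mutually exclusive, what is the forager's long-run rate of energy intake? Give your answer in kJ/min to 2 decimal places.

R = Σλ_iE_i / (1 + Σλ_ih_i)
Numerator: 0.39×1800 + 0.049×1500 + 0.16×530 = 860.3
Denominator: 1 + 0.39×2.7 + 0.049×5.1 + 0.16×22 = 5.823
R = 860.3/5.823 = 147.7 kJ/min

147.74 kJ/min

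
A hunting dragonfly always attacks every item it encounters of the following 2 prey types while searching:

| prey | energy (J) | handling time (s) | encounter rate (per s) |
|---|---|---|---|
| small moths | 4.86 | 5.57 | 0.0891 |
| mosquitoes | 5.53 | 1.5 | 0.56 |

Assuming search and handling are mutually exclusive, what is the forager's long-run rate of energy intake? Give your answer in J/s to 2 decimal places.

1.51 J/s

R = (0.0891×4.86 + 0.56×5.53) / (1 + 0.0891×5.57 + 0.56×1.5) = 3.53/2.336 = 1.511 J/s.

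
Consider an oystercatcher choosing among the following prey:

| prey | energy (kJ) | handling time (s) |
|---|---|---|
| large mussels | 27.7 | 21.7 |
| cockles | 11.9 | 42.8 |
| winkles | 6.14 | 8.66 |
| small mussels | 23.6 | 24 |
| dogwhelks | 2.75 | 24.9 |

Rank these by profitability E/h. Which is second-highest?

Profitability E/h (kJ/s): large mussels = 27.7/21.7 = 1.28, cockles = 11.9/42.8 = 0.278, winkles = 6.14/8.66 = 0.709, small mussels = 23.6/24 = 0.983, dogwhelks = 2.75/24.9 = 0.11.
Ranked: large mussels > small mussels > winkles > cockles > dogwhelks.

small mussels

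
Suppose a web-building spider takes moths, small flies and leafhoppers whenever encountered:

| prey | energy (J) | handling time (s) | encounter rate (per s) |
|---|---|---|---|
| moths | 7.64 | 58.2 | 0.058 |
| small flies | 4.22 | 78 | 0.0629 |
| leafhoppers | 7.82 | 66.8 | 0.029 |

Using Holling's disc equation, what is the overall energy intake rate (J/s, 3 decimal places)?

0.083 J/s

R = (0.058×7.64 + 0.0629×4.22 + 0.029×7.82) / (1 + 0.058×58.2 + 0.0629×78 + 0.029×66.8) = 0.9353/11.22 = 0.08337 J/s.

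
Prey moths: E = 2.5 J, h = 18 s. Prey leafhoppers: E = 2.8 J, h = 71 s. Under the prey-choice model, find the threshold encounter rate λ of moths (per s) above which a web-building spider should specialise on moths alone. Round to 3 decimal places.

At the threshold, the rate on moths alone equals the profitability of leafhoppers: λ·2.5/(1 + λ·18) = 2.8/71 = 0.03944.
Rearranging, λ(2.5 − 0.03944×18) = 0.03944, so λ = 0.03944/1.79 = 0.02203 per s.

0.022 per s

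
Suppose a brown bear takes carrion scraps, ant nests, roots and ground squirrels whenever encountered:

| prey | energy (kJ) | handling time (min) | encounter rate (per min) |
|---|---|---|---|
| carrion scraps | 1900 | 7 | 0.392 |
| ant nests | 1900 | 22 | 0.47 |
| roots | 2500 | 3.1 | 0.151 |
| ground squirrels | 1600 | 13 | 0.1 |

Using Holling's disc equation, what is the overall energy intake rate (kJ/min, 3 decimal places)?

137.225 kJ/min

Energy encountered per unit search time: 0.392×1900 + 0.47×1900 + 0.151×2500 + 0.1×1600 = 2175 kJ/min.
Handling time per unit search time: 0.392×7 + 0.47×22 + 0.151×3.1 + 0.1×13 = 14.85.
Rate = 2175/(1 + 14.85) = 137.2 kJ/min.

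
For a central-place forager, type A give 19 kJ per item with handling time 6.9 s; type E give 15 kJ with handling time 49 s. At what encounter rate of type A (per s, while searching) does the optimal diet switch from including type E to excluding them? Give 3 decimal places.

The zero-one rule: include type E iff E₂/h₂ > λE₁/(1+λh₁). Equality gives the switch point.
λE₁h₂ = E₂ + λE₂h₁ ⇒ λ = E₂/(E₁h₂ − E₂h₁) = 15/(931 − 103.5) = 0.01813 per s.

0.018 per s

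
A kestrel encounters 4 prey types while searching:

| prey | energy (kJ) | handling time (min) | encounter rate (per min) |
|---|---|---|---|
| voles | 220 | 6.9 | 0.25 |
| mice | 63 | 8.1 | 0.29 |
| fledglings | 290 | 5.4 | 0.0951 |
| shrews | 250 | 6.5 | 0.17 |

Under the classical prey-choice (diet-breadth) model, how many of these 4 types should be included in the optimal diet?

Profitabilities (E/h, kJ/min): fledglings 53.7, shrews 38.5, voles 31.9, mice 7.78. Add prey in this order while the next type's profitability exceeds the intake rate on those already taken.
Rate on top 1: 18.22. shrews: 38.5 > 18.22 → include.
Rate on top 2: 26.76. voles: 31.9 > 26.76 → include.
Rate on top 3: 28.8. mice: 7.78 < 28.8 → exclude; stop.
Optimal diet: fledglings, shrews, voles — 3 of 4 types.

3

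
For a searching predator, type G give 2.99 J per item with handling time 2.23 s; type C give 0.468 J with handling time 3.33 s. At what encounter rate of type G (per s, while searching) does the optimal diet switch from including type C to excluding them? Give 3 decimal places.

0.053 per s

Drop type C once their profitability E₂/h₂ falls below the rate achievable on type G alone: E₂/h₂ = λE₁/(1 + λh₁).
Solve for λ: λE₁h₂ = E₂(1 + λh₁) → λ(E₁h₂ − E₂h₁) = E₂ → λ = E₂/(E₁h₂ − E₂h₁).
λ = 0.468/(2.99×3.33 − 0.468×2.23) = 0.468/8.913 = 0.05251 per s.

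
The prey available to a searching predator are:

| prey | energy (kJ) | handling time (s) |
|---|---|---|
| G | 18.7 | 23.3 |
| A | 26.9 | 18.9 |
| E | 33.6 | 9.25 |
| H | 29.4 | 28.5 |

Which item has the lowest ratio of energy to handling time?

In descending order of E/h:
E: 33.6/9.25 = 3.63 kJ/s
A: 26.9/18.9 = 1.42 kJ/s
H: 29.4/28.5 = 1.03 kJ/s
G: 18.7/23.3 = 0.803 kJ/s

G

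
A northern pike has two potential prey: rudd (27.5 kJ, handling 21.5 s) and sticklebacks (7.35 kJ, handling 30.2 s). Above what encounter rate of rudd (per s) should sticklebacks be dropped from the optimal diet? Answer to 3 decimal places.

At the threshold, the rate on rudd alone equals the profitability of sticklebacks: λ·27.5/(1 + λ·21.5) = 7.35/30.2 = 0.2434.
Rearranging, λ(27.5 − 0.2434×21.5) = 0.2434, so λ = 0.2434/22.27 = 0.01093 per s.

0.011 per s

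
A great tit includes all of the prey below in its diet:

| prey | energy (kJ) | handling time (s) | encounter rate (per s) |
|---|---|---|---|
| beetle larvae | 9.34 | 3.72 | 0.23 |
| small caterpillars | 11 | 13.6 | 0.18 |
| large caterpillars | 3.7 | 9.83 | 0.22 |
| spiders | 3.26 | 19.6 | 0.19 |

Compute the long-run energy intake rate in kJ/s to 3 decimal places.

0.546 kJ/s

R = (0.23×9.34 + 0.18×11 + 0.22×3.7 + 0.19×3.26) / (1 + 0.23×3.72 + 0.18×13.6 + 0.22×9.83 + 0.19×19.6) = 5.562/10.19 = 0.5458 kJ/s.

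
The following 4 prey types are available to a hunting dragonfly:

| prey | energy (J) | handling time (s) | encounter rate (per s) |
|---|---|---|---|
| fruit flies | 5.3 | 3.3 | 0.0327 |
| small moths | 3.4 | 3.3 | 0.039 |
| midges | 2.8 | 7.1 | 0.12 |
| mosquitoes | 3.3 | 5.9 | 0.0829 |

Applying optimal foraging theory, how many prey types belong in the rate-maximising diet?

4

E/h in descending order: fruit flies 1.61, small moths 1.03, mosquitoes 0.559, midges 0.394 J/s. The optimal diet is the largest prefix of this list for which every included type satisfies E_i/h_i > R on the types above it.
Rate on top 1: 0.1564. small moths: 1.03 > 0.1564 → include.
Rate on top 2: 0.2474. mosquitoes: 0.559 > 0.2474 → include.
Rate on top 3: 0.3358. midges: 0.394 > 0.3358 → include.
Optimal diet: fruit flies, small moths, mosquitoes, midges — 4 of 4 types.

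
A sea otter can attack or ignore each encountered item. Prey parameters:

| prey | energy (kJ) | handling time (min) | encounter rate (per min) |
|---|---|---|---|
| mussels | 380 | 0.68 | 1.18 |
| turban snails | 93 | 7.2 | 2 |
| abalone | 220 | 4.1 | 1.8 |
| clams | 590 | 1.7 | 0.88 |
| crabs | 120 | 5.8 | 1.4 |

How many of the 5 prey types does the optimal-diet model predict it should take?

Profitabilities (E/h, kJ/min): mussels 559, clams 347, abalone 53.7, crabs 20.7, turban snails 12.9. Add prey in this order while the next type's profitability exceeds the intake rate on those already taken.
Rate on top 1: 248.8. clams: 347 > 248.8 → include.
Rate on top 2: 293.4. abalone: 53.7 < 293.4 → exclude; stop.
Optimal diet: mussels, clams — 2 of 5 types.

2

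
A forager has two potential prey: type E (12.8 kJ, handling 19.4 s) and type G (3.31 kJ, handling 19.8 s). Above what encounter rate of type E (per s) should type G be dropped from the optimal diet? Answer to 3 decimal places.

0.017 per s

The zero-one rule: include type G iff E₂/h₂ > λE₁/(1+λh₁). Equality gives the switch point.
λE₁h₂ = E₂ + λE₂h₁ ⇒ λ = E₂/(E₁h₂ − E₂h₁) = 3.31/(253.4 − 64.21) = 0.01749 per s.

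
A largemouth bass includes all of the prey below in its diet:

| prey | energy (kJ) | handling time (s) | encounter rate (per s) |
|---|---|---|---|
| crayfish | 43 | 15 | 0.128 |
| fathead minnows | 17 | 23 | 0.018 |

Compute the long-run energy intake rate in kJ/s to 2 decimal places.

1.74 kJ/s

Energy encountered per unit search time: 0.128×43 + 0.018×17 = 5.81 kJ/s.
Handling time per unit search time: 0.128×15 + 0.018×23 = 2.334.
Rate = 5.81/(1 + 2.334) = 1.743 kJ/s.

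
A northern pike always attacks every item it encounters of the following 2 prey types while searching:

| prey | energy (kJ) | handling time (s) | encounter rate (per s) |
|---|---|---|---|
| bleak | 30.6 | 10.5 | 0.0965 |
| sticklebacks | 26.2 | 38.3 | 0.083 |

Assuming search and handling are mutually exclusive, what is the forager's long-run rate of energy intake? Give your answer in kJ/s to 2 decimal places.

0.99 kJ/s

R = (0.0965×30.6 + 0.083×26.2) / (1 + 0.0965×10.5 + 0.083×38.3) = 5.127/5.192 = 0.9875 kJ/s.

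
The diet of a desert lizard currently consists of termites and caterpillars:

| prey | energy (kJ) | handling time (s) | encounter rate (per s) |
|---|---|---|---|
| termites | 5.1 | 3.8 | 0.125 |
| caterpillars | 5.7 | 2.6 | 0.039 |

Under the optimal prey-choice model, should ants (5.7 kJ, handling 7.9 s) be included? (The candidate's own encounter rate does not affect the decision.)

Yes

On termites and caterpillars alone, R = ΣλE/(1+Σλh) = 0.8598/1.576 = 0.5454 kJ/s.
ants: E/h = 5.7/7.9 = 0.7215 kJ/s.
0.7215 > 0.5454, so adding ants raises the average — include it.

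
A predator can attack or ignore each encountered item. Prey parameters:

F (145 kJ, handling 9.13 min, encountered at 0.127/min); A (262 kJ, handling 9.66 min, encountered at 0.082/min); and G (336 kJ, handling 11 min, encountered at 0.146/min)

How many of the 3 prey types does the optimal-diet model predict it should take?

2

Rank by E/h (kJ/min): G 30.5, A 27.1, F 15.9. Include each in turn until the next type's E/h falls below the running intake rate.
Rate on top 1: 18.82. A: 27.1 > 18.82 → include.
Rate on top 2: 20.76. F: 15.9 < 20.76 → exclude; stop.
Optimal diet: G, A — 2 of 3 types.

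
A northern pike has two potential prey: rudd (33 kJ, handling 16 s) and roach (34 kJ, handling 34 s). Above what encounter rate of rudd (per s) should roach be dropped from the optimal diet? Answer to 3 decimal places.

At the threshold, the rate on rudd alone equals the profitability of roach: λ·33/(1 + λ·16) = 34/34 = 1.
Rearranging, λ(33 − 1×16) = 1, so λ = 1/17 = 0.05882 per s.

0.059 per s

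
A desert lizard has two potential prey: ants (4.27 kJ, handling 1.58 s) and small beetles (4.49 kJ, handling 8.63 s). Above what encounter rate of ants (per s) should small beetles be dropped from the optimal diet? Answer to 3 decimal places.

The zero-one rule: include small beetles iff E₂/h₂ > λE₁/(1+λh₁). Equality gives the switch point.
λE₁h₂ = E₂ + λE₂h₁ ⇒ λ = E₂/(E₁h₂ − E₂h₁) = 4.49/(36.85 − 7.094) = 0.1509 per s.

0.151 per s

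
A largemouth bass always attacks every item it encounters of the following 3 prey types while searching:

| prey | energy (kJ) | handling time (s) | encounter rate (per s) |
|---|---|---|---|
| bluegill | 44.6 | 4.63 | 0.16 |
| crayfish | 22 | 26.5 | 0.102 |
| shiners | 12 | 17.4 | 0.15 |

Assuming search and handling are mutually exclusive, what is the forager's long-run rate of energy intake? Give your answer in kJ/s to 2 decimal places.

R = Σλ_iE_i / (1 + Σλ_ih_i)
Numerator: 0.16×44.6 + 0.102×22 + 0.15×12 = 11.18
Denominator: 1 + 0.16×4.63 + 0.102×26.5 + 0.15×17.4 = 7.054
R = 11.18/7.054 = 1.585 kJ/s

1.58 kJ/s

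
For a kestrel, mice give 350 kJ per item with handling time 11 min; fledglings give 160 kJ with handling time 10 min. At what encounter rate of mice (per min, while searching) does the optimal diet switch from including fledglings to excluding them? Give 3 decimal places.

Drop fledglings once their profitability E₂/h₂ falls below the rate achievable on mice alone: E₂/h₂ = λE₁/(1 + λh₁).
Solve for λ: λE₁h₂ = E₂(1 + λh₁) → λ(E₁h₂ − E₂h₁) = E₂ → λ = E₂/(E₁h₂ − E₂h₁).
λ = 160/(350×10 − 160×11) = 160/1740 = 0.09195 per min.

0.092 per min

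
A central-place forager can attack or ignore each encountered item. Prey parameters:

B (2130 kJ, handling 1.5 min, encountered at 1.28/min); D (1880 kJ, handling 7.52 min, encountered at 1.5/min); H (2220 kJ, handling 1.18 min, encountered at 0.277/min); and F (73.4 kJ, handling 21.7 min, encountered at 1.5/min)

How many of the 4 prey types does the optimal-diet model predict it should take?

Profitabilities (E/h, kJ/min): H 1.88e+03, B 1.42e+03, D 250, F 3.38. Add prey in this order while the next type's profitability exceeds the intake rate on those already taken.
Rate on top 1: 463.5. B: 1.42e+03 > 463.5 → include.
Rate on top 2: 1029. D: 250 < 1029 → exclude; stop.
Optimal diet: H, B — 2 of 4 types.

2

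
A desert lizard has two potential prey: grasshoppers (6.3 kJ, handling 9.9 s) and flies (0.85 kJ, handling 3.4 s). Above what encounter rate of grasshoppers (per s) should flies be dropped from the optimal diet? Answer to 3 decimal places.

0.065 per s

The zero-one rule: include flies iff E₂/h₂ > λE₁/(1+λh₁). Equality gives the switch point.
λE₁h₂ = E₂ + λE₂h₁ ⇒ λ = E₂/(E₁h₂ − E₂h₁) = 0.85/(21.42 − 8.415) = 0.06536 per s.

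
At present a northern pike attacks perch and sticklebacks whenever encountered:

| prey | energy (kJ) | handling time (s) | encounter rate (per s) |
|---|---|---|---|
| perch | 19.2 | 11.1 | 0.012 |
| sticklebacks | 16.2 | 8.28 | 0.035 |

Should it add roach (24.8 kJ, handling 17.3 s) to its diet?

Yes

On perch and sticklebacks alone, R = ΣλE/(1+Σλh) = 0.7974/1.423 = 0.5604 kJ/s.
roach: E/h = 24.8/17.3 = 1.434 kJ/s.
Since 1.434 > R, including roach increases the long-run rate.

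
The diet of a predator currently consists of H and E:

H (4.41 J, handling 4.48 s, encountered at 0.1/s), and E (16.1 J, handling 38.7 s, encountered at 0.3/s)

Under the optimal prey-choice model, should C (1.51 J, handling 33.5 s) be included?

Current rate: (0.1×4.41 + 0.3×16.1)/(1 + 0.1×4.48 + 0.3×38.7) = 0.4037 J/s.
Profitability of C: 1.51/33.5 = 0.04507 J/s.
0.04507 < 0.4037, so adding C would lower the average — exclude it.

No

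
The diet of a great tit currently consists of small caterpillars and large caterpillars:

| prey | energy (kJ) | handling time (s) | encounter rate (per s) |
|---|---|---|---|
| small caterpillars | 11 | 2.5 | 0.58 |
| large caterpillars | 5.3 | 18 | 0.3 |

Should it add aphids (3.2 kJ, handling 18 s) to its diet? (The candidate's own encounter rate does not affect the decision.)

No

Intake rate on the current diet: R = (0.58×11 + 0.3×5.3) / (1 + 0.58×2.5 + 0.3×18) = 7.97/7.85 = 1.015 kJ/s.
Profitability of aphids: 3.2/18 = 0.1778 kJ/s.
Since 0.1778 < R, time spent handling aphids is better spent searching.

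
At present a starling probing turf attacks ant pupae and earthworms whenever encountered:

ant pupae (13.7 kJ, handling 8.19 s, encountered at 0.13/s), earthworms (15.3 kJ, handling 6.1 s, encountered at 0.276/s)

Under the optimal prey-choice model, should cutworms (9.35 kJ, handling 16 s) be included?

No

Intake rate on the current diet: R = (0.13×13.7 + 0.276×15.3) / (1 + 0.13×8.19 + 0.276×6.1) = 6.004/3.748 = 1.602 kJ/s.
cutworms: E/h = 9.35/16 = 0.5844 kJ/s.
Since 0.5844 < R, time spent handling cutworms is better spent searching.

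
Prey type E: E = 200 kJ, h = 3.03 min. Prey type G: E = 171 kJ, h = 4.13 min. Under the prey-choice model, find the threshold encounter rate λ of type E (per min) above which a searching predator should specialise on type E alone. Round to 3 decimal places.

The zero-one rule: include type G iff E₂/h₂ > λE₁/(1+λh₁). Equality gives the switch point.
λE₁h₂ = E₂ + λE₂h₁ ⇒ λ = E₂/(E₁h₂ − E₂h₁) = 171/(826 − 518.1) = 0.5554 per min.

0.555 per min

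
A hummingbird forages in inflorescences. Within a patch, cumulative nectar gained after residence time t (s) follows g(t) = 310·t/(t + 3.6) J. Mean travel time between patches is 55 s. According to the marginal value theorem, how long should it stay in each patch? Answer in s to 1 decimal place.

Optimal t* satisfies g'(t*) = g(t*)/(T + t*).
g'(t) = 310·3.6/(t + 3.6)². Setting 310·3.6/(t+3.6)² = 310t/[(t+3.6)(55+t)] gives 3.6(55+t) = t(t+3.6), so t² = 3.6×55 = 198.
t* = √198 = 14.07 s.

14.1 s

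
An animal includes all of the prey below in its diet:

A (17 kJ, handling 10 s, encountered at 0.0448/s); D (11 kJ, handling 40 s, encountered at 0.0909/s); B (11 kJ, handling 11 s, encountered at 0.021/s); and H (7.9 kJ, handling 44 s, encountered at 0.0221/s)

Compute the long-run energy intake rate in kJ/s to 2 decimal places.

R = (0.0448×17 + 0.0909×11 + 0.021×11 + 0.0221×7.9) / (1 + 0.0448×10 + 0.0909×40 + 0.021×11 + 0.0221×44) = 2.167/6.287 = 0.3447 kJ/s.

0.34 kJ/s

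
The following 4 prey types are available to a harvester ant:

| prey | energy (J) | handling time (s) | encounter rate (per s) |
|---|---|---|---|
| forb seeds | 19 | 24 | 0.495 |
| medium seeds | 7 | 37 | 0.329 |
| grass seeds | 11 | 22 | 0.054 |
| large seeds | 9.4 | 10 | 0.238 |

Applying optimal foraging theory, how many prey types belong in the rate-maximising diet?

2

Rank by E/h (J/s): large seeds 0.94, forb seeds 0.792, grass seeds 0.5, medium seeds 0.189. Include each in turn until the next type's E/h falls below the running intake rate.
Rate on top 1: 0.6619. forb seeds: 0.792 > 0.6619 → include.
Rate on top 2: 0.7629. grass seeds: 0.5 < 0.7629 → exclude; stop.
Optimal diet: large seeds, forb seeds — 2 of 4 types.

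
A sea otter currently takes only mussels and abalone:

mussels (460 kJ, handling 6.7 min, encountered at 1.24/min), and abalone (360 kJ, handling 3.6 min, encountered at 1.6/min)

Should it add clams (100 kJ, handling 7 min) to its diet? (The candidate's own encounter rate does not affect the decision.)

No

Current rate: (1.24×460 + 1.6×360)/(1 + 1.24×6.7 + 1.6×3.6) = 76.08 kJ/min.
clams: E/h = 100/7 = 14.29 kJ/min.
Since 14.29 < R, time spent handling clams is better spent searching.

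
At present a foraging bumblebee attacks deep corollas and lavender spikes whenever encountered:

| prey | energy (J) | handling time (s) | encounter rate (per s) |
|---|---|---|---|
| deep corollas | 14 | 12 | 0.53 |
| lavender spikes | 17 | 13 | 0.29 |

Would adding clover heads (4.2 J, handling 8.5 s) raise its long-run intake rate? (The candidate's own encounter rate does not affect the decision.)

Current rate: (0.53×14 + 0.29×17)/(1 + 0.53×12 + 0.29×13) = 1.11 J/s.
Profitability of clover heads: 4.2/8.5 = 0.4941 J/s.
0.4941 < 1.11, so adding clover heads would lower the average — exclude it.

No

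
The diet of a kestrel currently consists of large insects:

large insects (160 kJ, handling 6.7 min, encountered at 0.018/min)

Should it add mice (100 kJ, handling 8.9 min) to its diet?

Intake rate on the current diet: R = (0.018×160) / (1 + 0.018×6.7) = 2.88/1.121 = 2.57 kJ/min.
Profitability of mice: 100/8.9 = 11.24 kJ/min.
11.24 > 2.57, so adding mice raises the average — include it.

Yes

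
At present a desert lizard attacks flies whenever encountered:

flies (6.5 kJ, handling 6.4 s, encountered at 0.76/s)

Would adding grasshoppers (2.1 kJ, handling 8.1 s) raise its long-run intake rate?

No

Current rate: (0.76×6.5)/(1 + 0.76×6.4) = 0.8424 kJ/s.
grasshoppers: E/h = 2.1/8.1 = 0.2593 kJ/s.
0.2593 < 0.8424, so adding grasshoppers would lower the average — exclude it.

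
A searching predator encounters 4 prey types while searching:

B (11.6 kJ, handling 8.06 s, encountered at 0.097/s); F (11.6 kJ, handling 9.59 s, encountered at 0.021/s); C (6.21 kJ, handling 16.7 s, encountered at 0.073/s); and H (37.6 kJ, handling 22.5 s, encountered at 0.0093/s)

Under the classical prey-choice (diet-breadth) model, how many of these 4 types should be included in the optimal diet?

3

E/h in descending order: H 1.67, B 1.44, F 1.21, C 0.372 kJ/s. The optimal diet is the largest prefix of this list for which every included type satisfies E_i/h_i > R on the types above it.
Rate on top 1: 0.2892. B: 1.44 > 0.2892 → include.
Rate on top 2: 0.7407. F: 1.21 > 0.7407 → include.
Rate on top 3: 0.7838. C: 0.372 < 0.7838 → exclude; stop.
Optimal diet: H, B, F — 3 of 4 types.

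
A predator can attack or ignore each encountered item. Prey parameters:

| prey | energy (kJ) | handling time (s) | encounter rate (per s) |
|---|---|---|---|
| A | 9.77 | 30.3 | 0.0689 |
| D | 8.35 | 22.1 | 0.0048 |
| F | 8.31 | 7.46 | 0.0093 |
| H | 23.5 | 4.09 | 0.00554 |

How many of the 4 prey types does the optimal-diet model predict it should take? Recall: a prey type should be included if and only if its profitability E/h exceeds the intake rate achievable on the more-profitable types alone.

4

Profitabilities (E/h, kJ/s): H 5.75, F 1.11, D 0.378, A 0.322. Add prey in this order while the next type's profitability exceeds the intake rate on those already taken.
Rate on top 1: 0.1273. F: 1.11 > 0.1273 → include.
Rate on top 2: 0.19. D: 0.378 > 0.19 → include.
Rate on top 3: 0.2066. A: 0.322 > 0.2066 → include.
Optimal diet: H, F, D, A — 4 of 4 types.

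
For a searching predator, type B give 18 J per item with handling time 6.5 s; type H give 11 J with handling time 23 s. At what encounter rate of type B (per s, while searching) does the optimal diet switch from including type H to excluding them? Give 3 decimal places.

At the threshold, the rate on type B alone equals the profitability of type H: λ·18/(1 + λ·6.5) = 11/23 = 0.4783.
Rearranging, λ(18 − 0.4783×6.5) = 0.4783, so λ = 0.4783/14.89 = 0.03212 per s.

0.032 per s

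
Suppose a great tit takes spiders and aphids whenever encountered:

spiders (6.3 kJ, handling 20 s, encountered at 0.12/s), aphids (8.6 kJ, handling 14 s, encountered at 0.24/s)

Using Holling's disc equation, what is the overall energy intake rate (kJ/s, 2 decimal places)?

0.42 kJ/s

Energy encountered per unit search time: 0.12×6.3 + 0.24×8.6 = 2.82 kJ/s.
Handling time per unit search time: 0.12×20 + 0.24×14 = 5.76.
Rate = 2.82/(1 + 5.76) = 0.4172 kJ/s.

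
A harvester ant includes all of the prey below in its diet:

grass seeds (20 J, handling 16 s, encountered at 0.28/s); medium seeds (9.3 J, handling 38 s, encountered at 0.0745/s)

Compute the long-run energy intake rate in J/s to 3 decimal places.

R = Σλ_iE_i / (1 + Σλ_ih_i)
Numerator: 0.28×20 + 0.0745×9.3 = 6.293
Denominator: 1 + 0.28×16 + 0.0745×38 = 8.311
R = 6.293/8.311 = 0.7572 J/s

0.757 J/s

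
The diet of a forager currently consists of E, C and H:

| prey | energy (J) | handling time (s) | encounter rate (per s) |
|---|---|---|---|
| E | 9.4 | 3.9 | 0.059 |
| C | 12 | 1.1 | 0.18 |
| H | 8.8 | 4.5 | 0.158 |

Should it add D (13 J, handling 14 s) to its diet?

No

On E, C and H alone, R = ΣλE/(1+Σλh) = 4.105/2.139 = 1.919 J/s.
D: E/h = 13/14 = 0.9286 J/s.
Since 0.9286 < R, time spent handling D is better spent searching.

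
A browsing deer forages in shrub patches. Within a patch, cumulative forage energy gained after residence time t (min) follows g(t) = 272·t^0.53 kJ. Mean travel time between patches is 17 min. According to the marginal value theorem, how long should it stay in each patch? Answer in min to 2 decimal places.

Optimal t* satisfies g'(t*) = g(t*)/(T + t*).
g'(t) = 0.53·272·t^-0.47. Setting 0.53·272·t^-0.47 = 272·t^0.53/(17+t) gives 0.53(17+t) = t, so 0.47·t = 0.53×17.
t* = 0.53×17/0.47 = 19.17 min.

19.17 min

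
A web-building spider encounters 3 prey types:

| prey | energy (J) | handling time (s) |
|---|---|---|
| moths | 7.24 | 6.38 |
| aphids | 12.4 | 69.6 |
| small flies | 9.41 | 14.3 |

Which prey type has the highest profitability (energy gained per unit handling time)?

In descending order of E/h:
moths: 7.24/6.38 = 1.13 J/s
small flies: 9.41/14.3 = 0.658 J/s
aphids: 12.4/69.6 = 0.178 J/s

moths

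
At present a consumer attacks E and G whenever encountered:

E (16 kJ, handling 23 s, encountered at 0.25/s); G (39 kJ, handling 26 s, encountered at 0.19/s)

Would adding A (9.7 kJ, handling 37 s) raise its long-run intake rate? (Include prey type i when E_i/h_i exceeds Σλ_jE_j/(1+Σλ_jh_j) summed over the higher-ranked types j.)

On E and G alone, R = ΣλE/(1+Σλh) = 11.41/11.69 = 0.976 kJ/s.
A: E/h = 9.7/37 = 0.2622 kJ/s.
Since 0.2622 < R, time spent handling A is better spent searching.

No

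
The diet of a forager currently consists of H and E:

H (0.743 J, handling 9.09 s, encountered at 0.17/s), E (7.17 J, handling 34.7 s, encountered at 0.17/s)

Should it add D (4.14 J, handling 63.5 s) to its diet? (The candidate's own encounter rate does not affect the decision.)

On H and E alone, R = ΣλE/(1+Σλh) = 1.345/8.444 = 0.1593 J/s.
Profitability of D: 4.14/63.5 = 0.0652 J/s.
0.0652 < 0.1593, so adding D would lower the average — exclude it.

No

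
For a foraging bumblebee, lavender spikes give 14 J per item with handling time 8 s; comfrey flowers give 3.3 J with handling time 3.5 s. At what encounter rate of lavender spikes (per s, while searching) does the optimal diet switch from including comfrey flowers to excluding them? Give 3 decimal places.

0.146 per s

At the threshold, the rate on lavender spikes alone equals the profitability of comfrey flowers: λ·14/(1 + λ·8) = 3.3/3.5 = 0.9429.
Rearranging, λ(14 − 0.9429×8) = 0.9429, so λ = 0.9429/6.457 = 0.146 per s.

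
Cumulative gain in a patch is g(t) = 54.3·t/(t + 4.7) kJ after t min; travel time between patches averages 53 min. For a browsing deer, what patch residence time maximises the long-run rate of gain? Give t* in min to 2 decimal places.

Maximise g(t)/(T+t): set derivative to zero → g'(t)(T+t) = g(t).
g'(t) = 54.3·4.7/(t + 4.7)². Setting 54.3·4.7/(t+4.7)² = 54.3t/[(t+4.7)(53+t)] gives 4.7(53+t) = t(t+4.7), so t² = 4.7×53 = 249.1.
t* = √249.1 = 15.78 min.

15.78 min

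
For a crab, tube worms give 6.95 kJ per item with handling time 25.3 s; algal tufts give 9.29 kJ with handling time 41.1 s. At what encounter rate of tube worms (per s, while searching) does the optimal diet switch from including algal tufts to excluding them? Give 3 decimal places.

0.184 per s

At the threshold, the rate on tube worms alone equals the profitability of algal tufts: λ·6.95/(1 + λ·25.3) = 9.29/41.1 = 0.226.
Rearranging, λ(6.95 − 0.226×25.3) = 0.226, so λ = 0.226/1.231 = 0.1836 per s.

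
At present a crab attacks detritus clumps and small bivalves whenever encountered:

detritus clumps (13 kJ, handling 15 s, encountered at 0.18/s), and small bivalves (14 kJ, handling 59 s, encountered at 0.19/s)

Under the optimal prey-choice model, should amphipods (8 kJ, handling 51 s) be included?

No

On detritus clumps and small bivalves alone, R = ΣλE/(1+Σλh) = 5/14.91 = 0.3353 kJ/s.
Profitability of amphipods: 8/51 = 0.1569 kJ/s.
0.1569 < 0.3353, so adding amphipods would lower the average — exclude it.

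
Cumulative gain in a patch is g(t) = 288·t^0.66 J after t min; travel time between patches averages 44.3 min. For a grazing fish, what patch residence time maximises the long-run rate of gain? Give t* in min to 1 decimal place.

86.0 min

Optimal t* satisfies g'(t*) = g(t*)/(T + t*).
g'(t) = 0.66·288·t^-0.34. Setting 0.66·288·t^-0.34 = 288·t^0.66/(44.3+t) gives 0.66(44.3+t) = t, so 0.34·t = 0.66×44.3.
t* = 0.66×44.3/0.34 = 85.99 min.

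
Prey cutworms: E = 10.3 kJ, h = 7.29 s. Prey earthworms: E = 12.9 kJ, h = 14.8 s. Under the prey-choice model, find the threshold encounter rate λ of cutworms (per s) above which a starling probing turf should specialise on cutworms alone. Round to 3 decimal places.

At the threshold, the rate on cutworms alone equals the profitability of earthworms: λ·10.3/(1 + λ·7.29) = 12.9/14.8 = 0.8716.
Rearranging, λ(10.3 − 0.8716×7.29) = 0.8716, so λ = 0.8716/3.946 = 0.2209 per s.

0.221 per s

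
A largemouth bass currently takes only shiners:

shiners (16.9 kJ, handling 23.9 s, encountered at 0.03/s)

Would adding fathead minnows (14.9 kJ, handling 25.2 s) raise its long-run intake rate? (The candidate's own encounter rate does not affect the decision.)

On shiners alone, R = ΣλE/(1+Σλh) = 0.507/1.717 = 0.2953 kJ/s.
Profitability of fathead minnows: 14.9/25.2 = 0.5913 kJ/s.
Since 0.5913 > R, including fathead minnows increases the long-run rate.

Yes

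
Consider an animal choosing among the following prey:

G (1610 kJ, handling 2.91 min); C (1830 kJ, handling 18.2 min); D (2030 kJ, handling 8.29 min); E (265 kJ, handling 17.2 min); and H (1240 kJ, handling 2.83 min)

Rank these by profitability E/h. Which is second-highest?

In descending order of E/h:
G: 1610/2.91 = 553 kJ/min
H: 1240/2.83 = 438 kJ/min
D: 2030/8.29 = 245 kJ/min
C: 1830/18.2 = 101 kJ/min
E: 265/17.2 = 15.4 kJ/min

H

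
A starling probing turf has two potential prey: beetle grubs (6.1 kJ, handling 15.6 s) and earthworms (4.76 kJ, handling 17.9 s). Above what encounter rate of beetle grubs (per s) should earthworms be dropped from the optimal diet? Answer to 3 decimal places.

At the threshold, the rate on beetle grubs alone equals the profitability of earthworms: λ·6.1/(1 + λ·15.6) = 4.76/17.9 = 0.2659.
Rearranging, λ(6.1 − 0.2659×15.6) = 0.2659, so λ = 0.2659/1.952 = 0.1363 per s.

0.136 per s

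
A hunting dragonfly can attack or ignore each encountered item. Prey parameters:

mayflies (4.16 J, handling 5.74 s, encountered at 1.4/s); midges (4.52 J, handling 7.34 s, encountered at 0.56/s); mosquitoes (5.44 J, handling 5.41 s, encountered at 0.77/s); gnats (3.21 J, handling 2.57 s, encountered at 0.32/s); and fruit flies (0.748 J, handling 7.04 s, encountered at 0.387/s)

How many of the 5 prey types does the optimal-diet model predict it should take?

2

Rank by E/h (J/s): gnats 1.25, mosquitoes 1.01, mayflies 0.725, midges 0.616, fruit flies 0.106. Include each in turn until the next type's E/h falls below the running intake rate.
Rate on top 1: 0.5637. mosquitoes: 1.01 > 0.5637 → include.
Rate on top 2: 0.8711. mayflies: 0.725 < 0.8711 → exclude; stop.
Optimal diet: gnats, mosquitoes — 2 of 5 types.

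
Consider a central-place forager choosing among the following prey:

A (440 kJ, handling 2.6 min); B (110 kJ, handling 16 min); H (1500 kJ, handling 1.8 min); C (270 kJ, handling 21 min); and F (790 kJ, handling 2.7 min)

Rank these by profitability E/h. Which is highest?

H

Profitability E/h (kJ/min): A = 440/2.6 = 169, B = 110/16 = 6.88, H = 1500/1.8 = 833, C = 270/21 = 12.9, F = 790/2.7 = 293.
Ranked: H > F > A > C > B.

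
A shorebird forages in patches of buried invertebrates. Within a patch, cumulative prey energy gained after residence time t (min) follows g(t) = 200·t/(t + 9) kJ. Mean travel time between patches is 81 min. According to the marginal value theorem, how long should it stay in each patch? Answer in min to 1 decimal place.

Optimal t* satisfies g'(t*) = g(t*)/(T + t*).
g'(t) = 200·9/(t + 9)². Setting 200·9/(t+9)² = 200t/[(t+9)(81+t)] gives 9(81+t) = t(t+9), so t² = 9×81 = 729.
t* = √729 = 27 min.

27.0 min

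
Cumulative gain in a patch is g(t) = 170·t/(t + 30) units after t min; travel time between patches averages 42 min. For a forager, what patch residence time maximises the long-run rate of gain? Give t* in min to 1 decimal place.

Optimal t* satisfies g'(t*) = g(t*)/(T + t*).
g'(t) = 170·30/(t + 30)². Setting 170·30/(t+30)² = 170t/[(t+30)(42+t)] gives 30(42+t) = t(t+30), so t² = 30×42 = 1260.
t* = √1260 = 35.5 min.

35.5 min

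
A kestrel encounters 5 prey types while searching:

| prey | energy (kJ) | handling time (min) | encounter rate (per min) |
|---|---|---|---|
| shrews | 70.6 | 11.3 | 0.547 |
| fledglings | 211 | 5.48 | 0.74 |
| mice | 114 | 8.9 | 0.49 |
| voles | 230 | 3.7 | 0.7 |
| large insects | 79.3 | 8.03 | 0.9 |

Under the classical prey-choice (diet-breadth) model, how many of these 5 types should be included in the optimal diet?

E/h in descending order: voles 62.2, fledglings 38.5, mice 12.8, large insects 9.88, shrews 6.25 kJ/min. The optimal diet is the largest prefix of this list for which every included type satisfies E_i/h_i > R on the types above it.
Rate on top 1: 44.85. fledglings: 38.5 < 44.85 → exclude; stop.
Optimal diet: voles — 1 of 5 types.

1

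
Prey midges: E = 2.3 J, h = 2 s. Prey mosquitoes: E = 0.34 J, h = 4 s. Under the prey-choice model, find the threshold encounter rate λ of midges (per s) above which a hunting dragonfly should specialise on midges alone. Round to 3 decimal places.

At the threshold, the rate on midges alone equals the profitability of mosquitoes: λ·2.3/(1 + λ·2) = 0.34/4 = 0.085.
Rearranging, λ(2.3 − 0.085×2) = 0.085, so λ = 0.085/2.13 = 0.03991 per s.

0.040 per s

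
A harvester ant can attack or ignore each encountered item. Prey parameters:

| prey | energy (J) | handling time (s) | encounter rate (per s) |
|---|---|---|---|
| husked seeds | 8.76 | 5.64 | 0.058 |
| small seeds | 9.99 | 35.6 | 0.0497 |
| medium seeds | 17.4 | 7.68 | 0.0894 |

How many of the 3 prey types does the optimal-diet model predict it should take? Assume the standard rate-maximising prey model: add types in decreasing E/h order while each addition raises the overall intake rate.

Profitabilities (E/h, J/s): medium seeds 2.27, husked seeds 1.55, small seeds 0.281. Add prey in this order while the next type's profitability exceeds the intake rate on those already taken.
Rate on top 1: 0.9223. husked seeds: 1.55 > 0.9223 → include.
Rate on top 2: 1.025. small seeds: 0.281 < 1.025 → exclude; stop.
Optimal diet: medium seeds, husked seeds — 2 of 3 types.

2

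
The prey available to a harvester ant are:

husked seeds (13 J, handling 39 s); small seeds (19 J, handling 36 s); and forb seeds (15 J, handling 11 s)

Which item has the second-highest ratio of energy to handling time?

In descending order of E/h:
forb seeds: 15/11 = 1.36 J/s
small seeds: 19/36 = 0.528 J/s
husked seeds: 13/39 = 0.333 J/s

small seeds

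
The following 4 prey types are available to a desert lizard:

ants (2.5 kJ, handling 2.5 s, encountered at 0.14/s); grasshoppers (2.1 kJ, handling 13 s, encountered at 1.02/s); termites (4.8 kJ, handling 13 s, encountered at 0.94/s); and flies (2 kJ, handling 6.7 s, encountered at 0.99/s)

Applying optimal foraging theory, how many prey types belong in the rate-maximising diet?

2

Rank by E/h (kJ/s): ants 1, termites 0.369, flies 0.299, grasshoppers 0.162. Include each in turn until the next type's E/h falls below the running intake rate.
Rate on top 1: 0.2593. termites: 0.369 > 0.2593 → include.
Rate on top 2: 0.3583. flies: 0.299 < 0.3583 → exclude; stop.
Optimal diet: ants, termites — 2 of 4 types.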